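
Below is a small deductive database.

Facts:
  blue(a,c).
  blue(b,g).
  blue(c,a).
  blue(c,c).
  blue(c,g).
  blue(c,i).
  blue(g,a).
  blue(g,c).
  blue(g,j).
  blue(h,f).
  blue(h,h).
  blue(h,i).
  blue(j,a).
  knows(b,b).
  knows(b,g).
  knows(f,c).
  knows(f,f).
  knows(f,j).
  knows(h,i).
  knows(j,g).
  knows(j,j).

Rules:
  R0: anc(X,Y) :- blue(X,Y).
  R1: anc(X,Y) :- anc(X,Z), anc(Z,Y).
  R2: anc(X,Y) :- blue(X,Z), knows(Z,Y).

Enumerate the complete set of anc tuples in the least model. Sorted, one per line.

anc(a,a)
anc(a,c)
anc(a,g)
anc(a,i)
anc(a,j)
anc(b,a)
anc(b,c)
anc(b,g)
anc(b,i)
anc(b,j)
anc(c,a)
anc(c,c)
anc(c,g)
anc(c,i)
anc(c,j)
anc(g,a)
anc(g,c)
anc(g,g)
anc(g,i)
anc(g,j)
anc(h,a)
anc(h,c)
anc(h,f)
anc(h,g)
anc(h,h)
anc(h,i)
anc(h,j)
anc(j,a)
anc(j,c)
anc(j,g)
anc(j,i)
anc(j,j)

round 1: derive anc(a,c) via R0 from blue(a,c)
round 1: derive anc(b,g) via R0 from blue(b,g)
round 1: derive anc(c,a) via R0 from blue(c,a)
round 1: derive anc(c,c) via R0 from blue(c,c)
round 1: derive anc(c,g) via R0 from blue(c,g)
round 1: derive anc(c,i) via R0 from blue(c,i)
round 1: derive anc(g,a) via R0 from blue(g,a)
round 1: derive anc(g,c) via R0 from blue(g,c)
round 1: derive anc(g,j) via R0 from blue(g,j)
round 1: derive anc(h,f) via R0 from blue(h,f)
round 1: derive anc(h,h) via R0 from blue(h,h)
round 1: derive anc(h,i) via R0 from blue(h,i)
round 1: derive anc(j,a) via R0 from blue(j,a)
round 1: derive anc(g,g) via R2 from blue(g,j), knows(j,g)
round 1: derive anc(h,c) via R2 from blue(h,f), knows(f,c)
round 1: derive anc(h,j) via R2 from blue(h,f), knows(f,j)
round 2: derive anc(a,a) via R1 from anc(a,c), anc(c,a)
round 2: derive anc(a,g) via R1 from anc(a,c), anc(c,g)
round 2: derive anc(a,i) via R1 from anc(a,c), anc(c,i)
round 2: derive anc(b,a) via R1 from anc(b,g), anc(g,a)
round 2: derive anc(b,c) via R1 from anc(b,g), anc(g,c)
round 2: derive anc(b,j) via R1 from anc(b,g), anc(g,j)
round 2: derive anc(c,j) via R1 from anc(c,g), anc(g,j)
round 2: derive anc(g,i) via R1 from anc(g,c), anc(c,i)
round 2: derive anc(h,a) via R1 from anc(h,c), anc(c,a)
round 2: derive anc(h,g) via R1 from anc(h,c), anc(c,g)
round 2: derive anc(j,c) via R1 from anc(j,a), anc(a,c)
round 3: derive anc(a,j) via R1 from anc(a,c), anc(c,j)
round 3: derive anc(b,i) via R1 from anc(b,a), anc(a,i)
round 3: derive anc(j,g) via R1 from anc(j,a), anc(a,g)
round 3: derive anc(j,i) via R1 from anc(j,a), anc(a,i)
round 3: derive anc(j,j) via R1 from anc(j,c), anc(c,j)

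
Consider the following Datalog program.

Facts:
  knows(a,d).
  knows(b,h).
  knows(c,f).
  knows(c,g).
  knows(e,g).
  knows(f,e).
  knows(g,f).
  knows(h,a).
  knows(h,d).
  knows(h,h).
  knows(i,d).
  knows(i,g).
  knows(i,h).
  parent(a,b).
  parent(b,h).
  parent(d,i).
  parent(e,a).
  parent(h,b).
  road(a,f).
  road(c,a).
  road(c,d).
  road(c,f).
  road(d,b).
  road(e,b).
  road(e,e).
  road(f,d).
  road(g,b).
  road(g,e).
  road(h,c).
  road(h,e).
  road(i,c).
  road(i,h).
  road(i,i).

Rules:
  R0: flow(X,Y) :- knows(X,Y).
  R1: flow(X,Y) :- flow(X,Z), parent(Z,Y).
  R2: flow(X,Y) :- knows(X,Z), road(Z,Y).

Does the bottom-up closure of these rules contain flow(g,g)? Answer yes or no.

no

round 1: derive flow(a,d) via R0 from knows(a,d)
round 1: derive flow(b,h) via R0 from knows(b,h)
round 1: derive flow(c,f) via R0 from knows(c,f)
round 1: derive flow(c,g) via R0 from knows(c,g)
round 1: derive flow(e,g) via R0 from knows(e,g)
round 1: derive flow(f,e) via R0 from knows(f,e)
round 1: derive flow(g,f) via R0 from knows(g,f)
round 1: derive flow(h,a) via R0 from knows(h,a)
round 1: derive flow(h,d) via R0 from knows(h,d)
round 1: derive flow(h,h) via R0 from knows(h,h)
round 1: derive flow(i,d) via R0 from knows(i,d)
round 1: derive flow(i,g) via R0 from knows(i,g)
round 1: derive flow(i,h) via R0 from knows(i,h)
round 1: derive flow(a,b) via R2 from knows(a,d), road(d,b)
round 1: derive flow(b,c) via R2 from knows(b,h), road(h,c)
round 1: derive flow(b,e) via R2 from knows(b,h), road(h,e)
round 1: derive flow(c,b) via R2 from knows(c,g), road(g,b)
round 1: derive flow(c,d) via R2 from knows(c,f), road(f,d)
round 1: derive flow(c,e) via R2 from knows(c,g), road(g,e)
round 1: derive flow(e,b) via R2 from knows(e,g), road(g,b)
round 1: derive flow(e,e) via R2 from knows(e,g), road(g,e)
round 1: derive flow(f,b) via R2 from knows(f,e), road(e,b)
round 1: derive flow(g,d) via R2 from knows(g,f), road(f,d)
round 1: derive flow(h,b) via R2 from knows(h,d), road(d,b)
round 1: derive flow(h,c) via R2 from knows(h,h), road(h,c)
round 1: derive flow(h,e) via R2 from knows(h,h), road(h,e)
round 1: derive flow(h,f) via R2 from knows(h,a), road(a,f)
round 1: derive flow(i,b) via R2 from knows(i,d), road(d,b)
round 1: derive flow(i,c) via R2 from knows(i,h), road(h,c)
round 1: derive flow(i,e) via R2 from knows(i,g), road(g,e)
round 2: derive flow(a,h) via R1 from flow(a,b), parent(b,h)
round 2: derive flow(a,i) via R1 from flow(a,d), parent(d,i)
round 2: derive flow(b,a) via R1 from flow(b,e), parent(e,a)
round 2: derive flow(b,b) via R1 from flow(b,h), parent(h,b)
round 2: derive flow(c,a) via R1 from flow(c,e), parent(e,a)
round 2: derive flow(c,h) via R1 from flow(c,b), parent(b,h)
round 2: derive flow(c,i) via R1 from flow(c,d), parent(d,i)
round 2: derive flow(e,a) via R1 from flow(e,e), parent(e,a)
round 2: derive flow(e,h) via R1 from flow(e,b), parent(b,h)
round 2: derive flow(f,a) via R1 from flow(f,e), parent(e,a)
round 2: derive flow(f,h) via R1 from flow(f,b), parent(b,h)
round 2: derive flow(g,i) via R1 from flow(g,d), parent(d,i)
round 2: derive flow(h,i) via R1 from flow(h,d), parent(d,i)
round 2: derive flow(i,a) via R1 from flow(i,e), parent(e,a)
round 2: derive flow(i,i) via R1 from flow(i,d), parent(d,i)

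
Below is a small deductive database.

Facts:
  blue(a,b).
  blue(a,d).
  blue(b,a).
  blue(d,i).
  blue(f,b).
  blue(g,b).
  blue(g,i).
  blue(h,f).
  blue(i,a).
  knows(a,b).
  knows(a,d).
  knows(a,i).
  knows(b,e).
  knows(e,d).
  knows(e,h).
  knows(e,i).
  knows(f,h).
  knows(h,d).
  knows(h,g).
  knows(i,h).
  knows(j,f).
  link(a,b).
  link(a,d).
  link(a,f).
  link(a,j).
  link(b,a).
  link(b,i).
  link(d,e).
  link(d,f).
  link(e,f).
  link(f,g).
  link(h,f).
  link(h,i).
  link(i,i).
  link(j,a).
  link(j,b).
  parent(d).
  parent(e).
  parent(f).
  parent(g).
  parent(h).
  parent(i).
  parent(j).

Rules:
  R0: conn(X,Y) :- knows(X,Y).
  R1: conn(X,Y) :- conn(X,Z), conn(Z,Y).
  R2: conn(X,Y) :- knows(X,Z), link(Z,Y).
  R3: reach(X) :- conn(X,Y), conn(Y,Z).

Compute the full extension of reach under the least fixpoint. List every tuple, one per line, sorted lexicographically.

reach(a)
reach(b)
reach(e)
reach(f)
reach(h)
reach(i)
reach(j)

round 1: derive conn(a,b) via R0 from knows(a,b)
round 1: derive conn(a,d) via R0 from knows(a,d)
round 1: derive conn(a,i) via R0 from knows(a,i)
round 1: derive conn(b,e) via R0 from knows(b,e)
round 1: derive conn(e,d) via R0 from knows(e,d)
round 1: derive conn(e,h) via R0 from knows(e,h)
round 1: derive conn(e,i) via R0 from knows(e,i)
round 1: derive conn(f,h) via R0 from knows(f,h)
round 1: derive conn(h,d) via R0 from knows(h,d)
round 1: derive conn(h,g) via R0 from knows(h,g)
round 1: derive conn(i,h) via R0 from knows(i,h)
round 1: derive conn(j,f) via R0 from knows(j,f)
round 1: derive conn(a,a) via R2 from knows(a,b), link(b,a)
round 1: derive conn(a,e) via R2 from knows(a,d), link(d,e)
round 1: derive conn(a,f) via R2 from knows(a,d), link(d,f)
round 1: derive conn(b,f) via R2 from knows(b,e), link(e,f)
round 1: derive conn(e,e) via R2 from knows(e,d), link(d,e)
round 1: derive conn(e,f) via R2 from knows(e,d), link(d,f)
round 1: derive conn(f,f) via R2 from knows(f,h), link(h,f)
round 1: derive conn(f,i) via R2 from knows(f,h), link(h,i)
round 1: derive conn(h,e) via R2 from knows(h,d), link(d,e)
round 1: derive conn(h,f) via R2 from knows(h,d), link(d,f)
round 1: derive conn(i,f) via R2 from knows(i,h), link(h,f)
round 1: derive conn(i,i) via R2 from knows(i,h), link(h,i)
round 1: derive conn(j,g) via R2 from knows(j,f), link(f,g)
round 2: derive conn(a,h) via R1 from conn(a,e), conn(e,h)
round 2: derive conn(b,d) via R1 from conn(b,e), conn(e,d)
round 2: derive conn(b,h) via R1 from conn(b,e), conn(e,h)
round 2: derive conn(b,i) via R1 from conn(b,e), conn(e,i)
round 2: derive conn(e,g) via R1 from conn(e,h), conn(h,g)
round 2: derive conn(f,d) via R1 from conn(f,h), conn(h,d)
round 2: derive conn(f,e) via R1 from conn(f,h), conn(h,e)
round 2: derive conn(f,g) via R1 from conn(f,h), conn(h,g)
round 2: derive conn(h,h) via R1 from conn(h,e), conn(e,h)
round 2: derive conn(h,i) via R1 from conn(h,e), conn(e,i)
round 2: derive conn(i,d) via R1 from conn(i,h), conn(h,d)
round 2: derive conn(i,e) via R1 from conn(i,h), conn(h,e)
round 2: derive conn(i,g) via R1 from conn(i,h), conn(h,g)
round 2: derive conn(j,h) via R1 from conn(j,f), conn(f,h)
round 2: derive conn(j,i) via R1 from conn(j,f), conn(f,i)
round 2: derive reach(a) via R3 from conn(a,a), conn(a,a)
round 2: derive reach(b) via R3 from conn(b,e), conn(e,d)
round 2: derive reach(e) via R3 from conn(e,e), conn(e,d)
round 2: derive reach(f) via R3 from conn(f,f), conn(f,f)
round 2: derive reach(h) via R3 from conn(h,e), conn(e,d)
round 2: derive reach(i) via R3 from conn(i,f), conn(f,f)
round 2: derive reach(j) via R3 from conn(j,f), conn(f,f)
round 3: derive conn(a,g) via R1 from conn(a,e), conn(e,g)
round 3: derive conn(b,g) via R1 from conn(b,e), conn(e,g)
round 3: derive conn(j,d) via R1 from conn(j,f), conn(f,d)
round 3: derive conn(j,e) via R1 from conn(j,f), conn(f,e)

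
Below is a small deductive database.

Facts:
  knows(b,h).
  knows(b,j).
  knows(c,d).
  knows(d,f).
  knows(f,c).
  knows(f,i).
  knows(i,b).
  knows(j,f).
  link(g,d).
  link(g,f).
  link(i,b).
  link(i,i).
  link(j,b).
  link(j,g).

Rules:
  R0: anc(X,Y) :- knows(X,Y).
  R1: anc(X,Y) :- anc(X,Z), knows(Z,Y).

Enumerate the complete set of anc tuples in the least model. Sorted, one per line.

round 1: derive anc(b,h) via R0 from knows(b,h)
round 1: derive anc(b,j) via R0 from knows(b,j)
round 1: derive anc(c,d) via R0 from knows(c,d)
round 1: derive anc(d,f) via R0 from knows(d,f)
round 1: derive anc(f,c) via R0 from knows(f,c)
round 1: derive anc(f,i) via R0 from knows(f,i)
round 1: derive anc(i,b) via R0 from knows(i,b)
round 1: derive anc(j,f) via R0 from knows(j,f)
round 2: derive anc(b,f) via R1 from anc(b,j), knows(j,f)
round 2: derive anc(c,f) via R1 from anc(c,d), knows(d,f)
round 2: derive anc(d,c) via R1 from anc(d,f), knows(f,c)
round 2: derive anc(d,i) via R1 from anc(d,f), knows(f,i)
round 2: derive anc(f,b) via R1 from anc(f,i), knows(i,b)
round 2: derive anc(f,d) via R1 from anc(f,c), knows(c,d)
round 2: derive anc(i,h) via R1 from anc(i,b), knows(b,h)
round 2: derive anc(i,j) via R1 from anc(i,b), knows(b,j)
round 2: derive anc(j,c) via R1 from anc(j,f), knows(f,c)
round 2: derive anc(j,i) via R1 from anc(j,f), knows(f,i)
round 3: derive anc(b,c) via R1 from anc(b,f), knows(f,c)
round 3: derive anc(b,i) via R1 from anc(b,f), knows(f,i)
round 3: derive anc(c,c) via R1 from anc(c,f), knows(f,c)
round 3: derive anc(c,i) via R1 from anc(c,f), knows(f,i)
round 3: derive anc(d,b) via R1 from anc(d,i), knows(i,b)
round 3: derive anc(d,d) via R1 from anc(d,c), knows(c,d)
round 3: derive anc(f,f) via R1 from anc(f,d), knows(d,f)
round 3: derive anc(f,h) via R1 from anc(f,b), knows(b,h)
round 3: derive anc(f,j) via R1 from anc(f,b), knows(b,j)
round 3: derive anc(i,f) via R1 from anc(i,j), knows(j,f)
round 3: derive anc(j,b) via R1 from anc(j,i), knows(i,b)
round 3: derive anc(j,d) via R1 from anc(j,c), knows(c,d)
round 4: derive anc(b,b) via R1 from anc(b,i), knows(i,b)
round 4: derive anc(b,d) via R1 from anc(b,c), knows(c,d)
round 4: derive anc(c,b) via R1 from anc(c,i), knows(i,b)
round 4: derive anc(d,h) via R1 from anc(d,b), knows(b,h)
round 4: derive anc(d,j) via R1 from anc(d,b), knows(b,j)
round 4: derive anc(i,c) via R1 from anc(i,f), knows(f,c)
round 4: derive anc(i,i) via R1 from anc(i,f), knows(f,i)
round 4: derive anc(j,h) via R1 from anc(j,b), knows(b,h)
round 4: derive anc(j,j) via R1 from anc(j,b), knows(b,j)
round 5: derive anc(c,h) via R1 from anc(c,b), knows(b,h)
round 5: derive anc(c,j) via R1 from anc(c,b), knows(b,j)
round 5: derive anc(i,d) via R1 from anc(i,c), knows(c,d)

anc(b,b)
anc(b,c)
anc(b,d)
anc(b,f)
anc(b,h)
anc(b,i)
anc(b,j)
anc(c,b)
anc(c,c)
anc(c,d)
anc(c,f)
anc(c,h)
anc(c,i)
anc(c,j)
anc(d,b)
anc(d,c)
anc(d,d)
anc(d,f)
anc(d,h)
anc(d,i)
anc(d,j)
anc(f,b)
anc(f,c)
anc(f,d)
anc(f,f)
anc(f,h)
anc(f,i)
anc(f,j)
anc(i,b)
anc(i,c)
anc(i,d)
anc(i,f)
anc(i,h)
anc(i,i)
anc(i,j)
anc(j,b)
anc(j,c)
anc(j,d)
anc(j,f)
anc(j,h)
anc(j,i)
anc(j,j)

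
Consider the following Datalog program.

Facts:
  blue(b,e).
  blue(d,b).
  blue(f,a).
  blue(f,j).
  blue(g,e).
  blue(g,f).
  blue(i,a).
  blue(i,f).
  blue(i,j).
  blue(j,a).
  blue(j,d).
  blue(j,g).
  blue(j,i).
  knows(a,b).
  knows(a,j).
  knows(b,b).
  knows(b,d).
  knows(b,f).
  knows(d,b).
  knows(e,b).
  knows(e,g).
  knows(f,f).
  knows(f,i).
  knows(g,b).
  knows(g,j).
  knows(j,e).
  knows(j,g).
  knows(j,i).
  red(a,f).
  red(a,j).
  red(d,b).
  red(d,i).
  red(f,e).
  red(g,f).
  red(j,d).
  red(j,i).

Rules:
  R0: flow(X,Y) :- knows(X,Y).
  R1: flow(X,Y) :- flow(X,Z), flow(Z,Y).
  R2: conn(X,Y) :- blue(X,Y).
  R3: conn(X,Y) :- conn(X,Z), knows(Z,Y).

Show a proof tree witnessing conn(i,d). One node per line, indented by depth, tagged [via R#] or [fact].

round 1: derive conn(b,e) via R2 from blue(b,e)
round 1: derive conn(d,b) via R2 from blue(d,b)
round 1: derive conn(f,a) via R2 from blue(f,a)
round 1: derive conn(f,j) via R2 from blue(f,j)
round 1: derive conn(g,e) via R2 from blue(g,e)
round 1: derive conn(g,f) via R2 from blue(g,f)
round 1: derive conn(i,a) via R2 from blue(i,a)
round 1: derive conn(i,f) via R2 from blue(i,f)
round 1: derive conn(i,j) via R2 from blue(i,j)
round 1: derive conn(j,a) via R2 from blue(j,a)
round 1: derive conn(j,d) via R2 from blue(j,d)
round 1: derive conn(j,g) via R2 from blue(j,g)
round 1: derive conn(j,i) via R2 from blue(j,i)
round 2: derive conn(b,b) via R3 from conn(b,e), knows(e,b)
round 2: derive conn(b,g) via R3 from conn(b,e), knows(e,g)
round 2: derive conn(d,d) via R3 from conn(d,b), knows(b,d)
round 2: derive conn(d,f) via R3 from conn(d,b), knows(b,f)
round 2: derive conn(f,b) via R3 from conn(f,a), knows(a,b)
round 2: derive conn(f,e) via R3 from conn(f,j), knows(j,e)
round 2: derive conn(f,g) via R3 from conn(f,j), knows(j,g)
round 2: derive conn(f,i) via R3 from conn(f,j), knows(j,i)
round 2: derive conn(g,b) via R3 from conn(g,e), knows(e,b)
round 2: derive conn(g,g) via R3 from conn(g,e), knows(e,g)
round 2: derive conn(g,i) via R3 from conn(g,f), knows(f,i)
round 2: derive conn(i,b) via R3 from conn(i,a), knows(a,b)
round 2: derive conn(i,e) via R3 from conn(i,j), knows(j,e)
round 2: derive conn(i,g) via R3 from conn(i,j), knows(j,g)
round 2: derive conn(i,i) via R3 from conn(i,f), knows(f,i)
round 2: derive conn(j,b) via R3 from conn(j,a), knows(a,b)
round 2: derive conn(j,j) via R3 from conn(j,a), knows(a,j)
round 3: derive conn(b,d) via R3 from conn(b,b), knows(b,d)
round 3: derive conn(b,f) via R3 from conn(b,b), knows(b,f)
round 3: derive conn(b,j) via R3 from conn(b,g), knows(g,j)
round 3: derive conn(d,i) via R3 from conn(d,f), knows(f,i)
round 3: derive conn(f,d) via R3 from conn(f,b), knows(b,d)
round 3: derive conn(f,f) via R3 from conn(f,b), knows(b,f)
round 3: derive conn(g,d) via R3 from conn(g,b), knows(b,d)
round 3: derive conn(g,j) via R3 from conn(g,g), knows(g,j)
round 3: derive conn(i,d) via R3 from conn(i,b), knows(b,d)
round 3: derive conn(j,e) via R3 from conn(j,j), knows(j,e)
round 3: derive conn(j,f) via R3 from conn(j,b), knows(b,f)
round 4: derive conn(b,i) via R3 from conn(b,f), knows(f,i)

conn(i,d)  [via R3]
  conn(i,b)  [via R3]
    conn(i,a)  [via R2]
      blue(i,a)  [fact]
    knows(a,b)  [fact]
  knows(b,d)  [fact]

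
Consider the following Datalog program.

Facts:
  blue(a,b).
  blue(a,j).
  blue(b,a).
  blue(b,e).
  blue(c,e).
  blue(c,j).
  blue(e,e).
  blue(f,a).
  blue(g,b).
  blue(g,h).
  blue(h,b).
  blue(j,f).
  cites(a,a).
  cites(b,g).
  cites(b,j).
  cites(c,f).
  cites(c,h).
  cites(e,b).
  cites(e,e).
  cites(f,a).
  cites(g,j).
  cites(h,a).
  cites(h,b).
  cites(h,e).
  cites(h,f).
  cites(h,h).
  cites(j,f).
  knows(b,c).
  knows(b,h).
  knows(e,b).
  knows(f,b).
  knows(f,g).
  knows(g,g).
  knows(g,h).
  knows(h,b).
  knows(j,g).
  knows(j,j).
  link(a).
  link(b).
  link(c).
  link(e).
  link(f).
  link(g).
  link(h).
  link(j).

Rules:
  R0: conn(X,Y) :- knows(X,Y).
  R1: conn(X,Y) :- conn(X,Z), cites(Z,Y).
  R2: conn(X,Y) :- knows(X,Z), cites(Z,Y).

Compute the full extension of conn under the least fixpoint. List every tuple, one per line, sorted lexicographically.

round 1: derive conn(b,c) via R0 from knows(b,c)
round 1: derive conn(b,h) via R0 from knows(b,h)
round 1: derive conn(e,b) via R0 from knows(e,b)
round 1: derive conn(f,b) via R0 from knows(f,b)
round 1: derive conn(f,g) via R0 from knows(f,g)
round 1: derive conn(g,g) via R0 from knows(g,g)
round 1: derive conn(g,h) via R0 from knows(g,h)
round 1: derive conn(h,b) via R0 from knows(h,b)
round 1: derive conn(j,g) via R0 from knows(j,g)
round 1: derive conn(j,j) via R0 from knows(j,j)
round 1: derive conn(b,a) via R2 from knows(b,h), cites(h,a)
round 1: derive conn(b,b) via R2 from knows(b,h), cites(h,b)
round 1: derive conn(b,e) via R2 from knows(b,h), cites(h,e)
round 1: derive conn(b,f) via R2 from knows(b,c), cites(c,f)
round 1: derive conn(e,g) via R2 from knows(e,b), cites(b,g)
round 1: derive conn(e,j) via R2 from knows(e,b), cites(b,j)
round 1: derive conn(f,j) via R2 from knows(f,b), cites(b,j)
round 1: derive conn(g,a) via R2 from knows(g,h), cites(h,a)
round 1: derive conn(g,b) via R2 from knows(g,h), cites(h,b)
round 1: derive conn(g,e) via R2 from knows(g,h), cites(h,e)
round 1: derive conn(g,f) via R2 from knows(g,h), cites(h,f)
round 1: derive conn(g,j) via R2 from knows(g,g), cites(g,j)
round 1: derive conn(h,g) via R2 from knows(h,b), cites(b,g)
round 1: derive conn(h,j) via R2 from knows(h,b), cites(b,j)
round 1: derive conn(j,f) via R2 from knows(j,j), cites(j,f)
round 2: derive conn(b,g) via R1 from conn(b,b), cites(b,g)
round 2: derive conn(b,j) via R1 from conn(b,b), cites(b,j)
round 2: derive conn(e,f) via R1 from conn(e,j), cites(j,f)
round 2: derive conn(f,f) via R1 from conn(f,j), cites(j,f)
round 2: derive conn(h,f) via R1 from conn(h,j), cites(j,f)
round 2: derive conn(j,a) via R1 from conn(j,f), cites(f,a)
round 3: derive conn(e,a) via R1 from conn(e,f), cites(f,a)
round 3: derive conn(f,a) via R1 from conn(f,f), cites(f,a)
round 3: derive conn(h,a) via R1 from conn(h,f), cites(f,a)

conn(b,a)
conn(b,b)
conn(b,c)
conn(b,e)
conn(b,f)
conn(b,g)
conn(b,h)
conn(b,j)
conn(e,a)
conn(e,b)
conn(e,f)
conn(e,g)
conn(e,j)
conn(f,a)
conn(f,b)
conn(f,f)
conn(f,g)
conn(f,j)
conn(g,a)
conn(g,b)
conn(g,e)
conn(g,f)
conn(g,g)
conn(g,h)
conn(g,j)
conn(h,a)
conn(h,b)
conn(h,f)
conn(h,g)
conn(h,j)
conn(j,a)
conn(j,f)
conn(j,g)
conn(j,j)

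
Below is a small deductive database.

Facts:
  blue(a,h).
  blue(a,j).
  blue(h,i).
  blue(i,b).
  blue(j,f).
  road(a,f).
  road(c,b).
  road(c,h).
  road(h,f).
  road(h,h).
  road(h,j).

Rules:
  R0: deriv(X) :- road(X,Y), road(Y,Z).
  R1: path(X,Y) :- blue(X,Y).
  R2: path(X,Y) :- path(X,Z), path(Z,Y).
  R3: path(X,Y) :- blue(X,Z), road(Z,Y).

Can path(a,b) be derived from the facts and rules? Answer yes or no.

round 1: derive path(a,h) via R1 from blue(a,h)
round 1: derive path(a,j) via R1 from blue(a,j)
round 1: derive path(h,i) via R1 from blue(h,i)
round 1: derive path(i,b) via R1 from blue(i,b)
round 1: derive path(j,f) via R1 from blue(j,f)
round 1: derive path(a,f) via R3 from blue(a,h), road(h,f)
round 2: derive path(a,i) via R2 from path(a,h), path(h,i)
round 2: derive path(h,b) via R2 from path(h,i), path(i,b)
round 3: derive path(a,b) via R2 from path(a,h), path(h,b)

yes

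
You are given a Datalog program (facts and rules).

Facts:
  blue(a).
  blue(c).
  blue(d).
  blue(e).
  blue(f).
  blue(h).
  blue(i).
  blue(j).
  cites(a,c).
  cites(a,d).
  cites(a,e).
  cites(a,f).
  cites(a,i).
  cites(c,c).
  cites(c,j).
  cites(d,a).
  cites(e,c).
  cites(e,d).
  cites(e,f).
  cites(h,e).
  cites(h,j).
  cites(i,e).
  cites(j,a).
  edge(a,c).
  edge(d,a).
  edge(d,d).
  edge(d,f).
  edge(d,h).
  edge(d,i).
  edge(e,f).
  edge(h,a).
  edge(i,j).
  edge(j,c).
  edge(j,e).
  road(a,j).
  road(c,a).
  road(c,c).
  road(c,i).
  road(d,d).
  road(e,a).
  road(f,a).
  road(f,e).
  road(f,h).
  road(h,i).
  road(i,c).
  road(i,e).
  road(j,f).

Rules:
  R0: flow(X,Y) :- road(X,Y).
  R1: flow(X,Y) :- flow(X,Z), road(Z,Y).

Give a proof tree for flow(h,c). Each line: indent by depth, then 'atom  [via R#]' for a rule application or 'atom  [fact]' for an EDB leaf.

round 1: derive flow(a,j) via R0 from road(a,j)
round 1: derive flow(c,a) via R0 from road(c,a)
round 1: derive flow(c,c) via R0 from road(c,c)
round 1: derive flow(c,i) via R0 from road(c,i)
round 1: derive flow(d,d) via R0 from road(d,d)
round 1: derive flow(e,a) via R0 from road(e,a)
round 1: derive flow(f,a) via R0 from road(f,a)
round 1: derive flow(f,e) via R0 from road(f,e)
round 1: derive flow(f,h) via R0 from road(f,h)
round 1: derive flow(h,i) via R0 from road(h,i)
round 1: derive flow(i,c) via R0 from road(i,c)
round 1: derive flow(i,e) via R0 from road(i,e)
round 1: derive flow(j,f) via R0 from road(j,f)
round 2: derive flow(a,f) via R1 from flow(a,j), road(j,f)
round 2: derive flow(c,e) via R1 from flow(c,i), road(i,e)
round 2: derive flow(c,j) via R1 from flow(c,a), road(a,j)
round 2: derive flow(e,j) via R1 from flow(e,a), road(a,j)
round 2: derive flow(f,i) via R1 from flow(f,h), road(h,i)
round 2: derive flow(f,j) via R1 from flow(f,a), road(a,j)
round 2: derive flow(h,c) via R1 from flow(h,i), road(i,c)
round 2: derive flow(h,e) via R1 from flow(h,i), road(i,e)
round 2: derive flow(i,a) via R1 from flow(i,c), road(c,a)
round 2: derive flow(i,i) via R1 from flow(i,c), road(c,i)
round 2: derive flow(j,a) via R1 from flow(j,f), road(f,a)
round 2: derive flow(j,e) via R1 from flow(j,f), road(f,e)
round 2: derive flow(j,h) via R1 from flow(j,f), road(f,h)
round 3: derive flow(a,a) via R1 from flow(a,f), road(f,a)
round 3: derive flow(a,e) via R1 from flow(a,f), road(f,e)
round 3: derive flow(a,h) via R1 from flow(a,f), road(f,h)
round 3: derive flow(c,f) via R1 from flow(c,j), road(j,f)
round 3: derive flow(e,f) via R1 from flow(e,j), road(j,f)
round 3: derive flow(f,c) via R1 from flow(f,i), road(i,c)
round 3: derive flow(f,f) via R1 from flow(f,j), road(j,f)
round 3: derive flow(h,a) via R1 from flow(h,c), road(c,a)
round 3: derive flow(i,j) via R1 from flow(i,a), road(a,j)
round 3: derive flow(j,i) via R1 from flow(j,h), road(h,i)
round 3: derive flow(j,j) via R1 from flow(j,a), road(a,j)
round 4: derive flow(a,i) via R1 from flow(a,h), road(h,i)
round 4: derive flow(c,h) via R1 from flow(c,f), road(f,h)
round 4: derive flow(e,e) via R1 from flow(e,f), road(f,e)
round 4: derive flow(e,h) via R1 from flow(e,f), road(f,h)
round 4: derive flow(h,j) via R1 from flow(h,a), road(a,j)
round 4: derive flow(i,f) via R1 from flow(i,j), road(j,f)
round 4: derive flow(j,c) via R1 from flow(j,i), road(i,c)
round 5: derive flow(a,c) via R1 from flow(a,i), road(i,c)
round 5: derive flow(e,i) via R1 from flow(e,h), road(h,i)
round 5: derive flow(h,f) via R1 from flow(h,j), road(j,f)
round 5: derive flow(i,h) via R1 from flow(i,f), road(f,h)
round 6: derive flow(e,c) via R1 from flow(e,i), road(i,c)
round 6: derive flow(h,h) via R1 from flow(h,f), road(f,h)

flow(h,c)  [via R1]
  flow(h,i)  [via R0]
    road(h,i)  [fact]
  road(i,c)  [fact]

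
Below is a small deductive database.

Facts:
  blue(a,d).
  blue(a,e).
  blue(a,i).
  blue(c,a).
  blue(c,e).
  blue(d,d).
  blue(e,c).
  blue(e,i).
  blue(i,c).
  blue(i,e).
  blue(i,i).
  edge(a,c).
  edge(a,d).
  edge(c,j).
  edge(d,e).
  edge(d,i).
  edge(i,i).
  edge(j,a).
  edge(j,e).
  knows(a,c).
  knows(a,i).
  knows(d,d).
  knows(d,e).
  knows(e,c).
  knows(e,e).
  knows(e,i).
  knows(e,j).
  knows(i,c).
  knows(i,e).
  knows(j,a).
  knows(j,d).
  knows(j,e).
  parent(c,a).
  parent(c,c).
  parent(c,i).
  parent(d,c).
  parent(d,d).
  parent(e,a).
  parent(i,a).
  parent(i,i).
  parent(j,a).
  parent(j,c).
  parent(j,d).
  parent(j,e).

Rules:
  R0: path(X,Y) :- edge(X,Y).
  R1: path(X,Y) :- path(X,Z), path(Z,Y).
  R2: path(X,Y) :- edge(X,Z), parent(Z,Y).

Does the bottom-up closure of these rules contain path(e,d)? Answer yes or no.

round 1: derive path(a,c) via R0 from edge(a,c)
round 1: derive path(a,d) via R0 from edge(a,d)
round 1: derive path(c,j) via R0 from edge(c,j)
round 1: derive path(d,e) via R0 from edge(d,e)
round 1: derive path(d,i) via R0 from edge(d,i)
round 1: derive path(i,i) via R0 from edge(i,i)
round 1: derive path(j,a) via R0 from edge(j,a)
round 1: derive path(j,e) via R0 from edge(j,e)
round 1: derive path(a,a) via R2 from edge(a,c), parent(c,a)
round 1: derive path(a,i) via R2 from edge(a,c), parent(c,i)
round 1: derive path(c,a) via R2 from edge(c,j), parent(j,a)
round 1: derive path(c,c) via R2 from edge(c,j), parent(j,c)
round 1: derive path(c,d) via R2 from edge(c,j), parent(j,d)
round 1: derive path(c,e) via R2 from edge(c,j), parent(j,e)
round 1: derive path(d,a) via R2 from edge(d,e), parent(e,a)
round 1: derive path(i,a) via R2 from edge(i,i), parent(i,a)
round 2: derive path(a,e) via R1 from path(a,c), path(c,e)
round 2: derive path(a,j) via R1 from path(a,c), path(c,j)
round 2: derive path(c,i) via R1 from path(c,a), path(a,i)
round 2: derive path(d,c) via R1 from path(d,a), path(a,c)
round 2: derive path(d,d) via R1 from path(d,a), path(a,d)
round 2: derive path(i,c) via R1 from path(i,a), path(a,c)
round 2: derive path(i,d) via R1 from path(i,a), path(a,d)
round 2: derive path(j,c) via R1 from path(j,a), path(a,c)
round 2: derive path(j,d) via R1 from path(j,a), path(a,d)
round 2: derive path(j,i) via R1 from path(j,a), path(a,i)
round 3: derive path(d,j) via R1 from path(d,a), path(a,j)
round 3: derive path(i,e) via R1 from path(i,a), path(a,e)
round 3: derive path(i,j) via R1 from path(i,a), path(a,j)
round 3: derive path(j,j) via R1 from path(j,a), path(a,j)

no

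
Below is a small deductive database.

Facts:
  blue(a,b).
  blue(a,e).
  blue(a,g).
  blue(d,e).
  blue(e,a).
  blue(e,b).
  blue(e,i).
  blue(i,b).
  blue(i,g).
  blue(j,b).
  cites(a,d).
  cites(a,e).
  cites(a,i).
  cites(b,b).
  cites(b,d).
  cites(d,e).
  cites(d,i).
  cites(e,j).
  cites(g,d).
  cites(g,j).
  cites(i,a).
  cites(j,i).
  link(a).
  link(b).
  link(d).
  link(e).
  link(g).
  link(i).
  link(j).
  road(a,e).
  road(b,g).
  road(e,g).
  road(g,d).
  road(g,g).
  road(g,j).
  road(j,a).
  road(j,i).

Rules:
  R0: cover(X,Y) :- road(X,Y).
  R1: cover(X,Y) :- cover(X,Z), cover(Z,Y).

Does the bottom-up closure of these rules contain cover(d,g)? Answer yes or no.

no

round 1: derive cover(a,e) via R0 from road(a,e)
round 1: derive cover(b,g) via R0 from road(b,g)
round 1: derive cover(e,g) via R0 from road(e,g)
round 1: derive cover(g,d) via R0 from road(g,d)
round 1: derive cover(g,g) via R0 from road(g,g)
round 1: derive cover(g,j) via R0 from road(g,j)
round 1: derive cover(j,a) via R0 from road(j,a)
round 1: derive cover(j,i) via R0 from road(j,i)
round 2: derive cover(a,g) via R1 from cover(a,e), cover(e,g)
round 2: derive cover(b,d) via R1 from cover(b,g), cover(g,d)
round 2: derive cover(b,j) via R1 from cover(b,g), cover(g,j)
round 2: derive cover(e,d) via R1 from cover(e,g), cover(g,d)
round 2: derive cover(e,j) via R1 from cover(e,g), cover(g,j)
round 2: derive cover(g,a) via R1 from cover(g,j), cover(j,a)
round 2: derive cover(g,i) via R1 from cover(g,j), cover(j,i)
round 2: derive cover(j,e) via R1 from cover(j,a), cover(a,e)
round 3: derive cover(a,a) via R1 from cover(a,g), cover(g,a)
round 3: derive cover(a,d) via R1 from cover(a,e), cover(e,d)
round 3: derive cover(a,i) via R1 from cover(a,g), cover(g,i)
round 3: derive cover(a,j) via R1 from cover(a,e), cover(e,j)
round 3: derive cover(b,a) via R1 from cover(b,g), cover(g,a)
round 3: derive cover(b,e) via R1 from cover(b,j), cover(j,e)
round 3: derive cover(b,i) via R1 from cover(b,g), cover(g,i)
round 3: derive cover(e,a) via R1 from cover(e,g), cover(g,a)
round 3: derive cover(e,e) via R1 from cover(e,j), cover(j,e)
round 3: derive cover(e,i) via R1 from cover(e,g), cover(g,i)
round 3: derive cover(g,e) via R1 from cover(g,a), cover(a,e)
round 3: derive cover(j,d) via R1 from cover(j,e), cover(e,d)
round 3: derive cover(j,g) via R1 from cover(j,a), cover(a,g)
round 3: derive cover(j,j) via R1 from cover(j,e), cover(e,j)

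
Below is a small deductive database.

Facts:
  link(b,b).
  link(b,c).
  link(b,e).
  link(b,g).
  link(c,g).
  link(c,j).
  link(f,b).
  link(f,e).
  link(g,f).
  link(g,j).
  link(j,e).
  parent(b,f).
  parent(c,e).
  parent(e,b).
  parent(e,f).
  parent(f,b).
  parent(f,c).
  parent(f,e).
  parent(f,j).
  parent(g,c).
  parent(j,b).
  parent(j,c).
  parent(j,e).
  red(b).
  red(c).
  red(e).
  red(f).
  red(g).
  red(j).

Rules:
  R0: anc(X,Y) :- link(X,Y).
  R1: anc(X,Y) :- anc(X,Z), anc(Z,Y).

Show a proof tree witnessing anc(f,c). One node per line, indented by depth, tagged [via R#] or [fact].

round 1: derive anc(b,b) via R0 from link(b,b)
round 1: derive anc(b,c) via R0 from link(b,c)
round 1: derive anc(b,e) via R0 from link(b,e)
round 1: derive anc(b,g) via R0 from link(b,g)
round 1: derive anc(c,g) via R0 from link(c,g)
round 1: derive anc(c,j) via R0 from link(c,j)
round 1: derive anc(f,b) via R0 from link(f,b)
round 1: derive anc(f,e) via R0 from link(f,e)
round 1: derive anc(g,f) via R0 from link(g,f)
round 1: derive anc(g,j) via R0 from link(g,j)
round 1: derive anc(j,e) via R0 from link(j,e)
round 2: derive anc(b,f) via R1 from anc(b,g), anc(g,f)
round 2: derive anc(b,j) via R1 from anc(b,c), anc(c,j)
round 2: derive anc(c,e) via R1 from anc(c,j), anc(j,e)
round 2: derive anc(c,f) via R1 from anc(c,g), anc(g,f)
round 2: derive anc(f,c) via R1 from anc(f,b), anc(b,c)
round 2: derive anc(f,g) via R1 from anc(f,b), anc(b,g)
round 2: derive anc(g,b) via R1 from anc(g,f), anc(f,b)
round 2: derive anc(g,e) via R1 from anc(g,f), anc(f,e)
round 3: derive anc(c,b) via R1 from anc(c,f), anc(f,b)
round 3: derive anc(c,c) via R1 from anc(c,f), anc(f,c)
round 3: derive anc(f,f) via R1 from anc(f,b), anc(b,f)
round 3: derive anc(f,j) via R1 from anc(f,b), anc(b,j)
round 3: derive anc(g,c) via R1 from anc(g,b), anc(b,c)
round 3: derive anc(g,g) via R1 from anc(g,b), anc(b,g)

anc(f,c)  [via R1]
  anc(f,b)  [via R0]
    link(f,b)  [fact]
  anc(b,c)  [via R0]
    link(b,c)  [fact]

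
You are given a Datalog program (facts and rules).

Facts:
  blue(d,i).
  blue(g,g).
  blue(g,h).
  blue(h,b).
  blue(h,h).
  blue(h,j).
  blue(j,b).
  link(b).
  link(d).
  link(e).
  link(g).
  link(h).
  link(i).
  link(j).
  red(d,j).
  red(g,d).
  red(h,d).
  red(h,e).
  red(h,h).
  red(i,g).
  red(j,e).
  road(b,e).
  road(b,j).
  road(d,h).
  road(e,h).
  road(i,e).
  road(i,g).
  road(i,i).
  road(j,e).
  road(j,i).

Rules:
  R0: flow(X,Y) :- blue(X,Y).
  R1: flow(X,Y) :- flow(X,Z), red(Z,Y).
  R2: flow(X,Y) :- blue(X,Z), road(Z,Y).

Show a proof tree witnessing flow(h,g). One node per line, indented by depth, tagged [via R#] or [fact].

flow(h,g)  [via R1]
  flow(h,i)  [via R2]
    blue(h,j)  [fact]
    road(j,i)  [fact]
  red(i,g)  [fact]

round 1: derive flow(d,i) via R0 from blue(d,i)
round 1: derive flow(g,g) via R0 from blue(g,g)
round 1: derive flow(g,h) via R0 from blue(g,h)
round 1: derive flow(h,b) via R0 from blue(h,b)
round 1: derive flow(h,h) via R0 from blue(h,h)
round 1: derive flow(h,j) via R0 from blue(h,j)
round 1: derive flow(j,b) via R0 from blue(j,b)
round 1: derive flow(d,e) via R2 from blue(d,i), road(i,e)
round 1: derive flow(d,g) via R2 from blue(d,i), road(i,g)
round 1: derive flow(h,e) via R2 from blue(h,b), road(b,e)
round 1: derive flow(h,i) via R2 from blue(h,j), road(j,i)
round 1: derive flow(j,e) via R2 from blue(j,b), road(b,e)
round 1: derive flow(j,j) via R2 from blue(j,b), road(b,j)
round 2: derive flow(d,d) via R1 from flow(d,g), red(g,d)
round 2: derive flow(g,d) via R1 from flow(g,g), red(g,d)
round 2: derive flow(g,e) via R1 from flow(g,h), red(h,e)
round 2: derive flow(h,d) via R1 from flow(h,h), red(h,d)
round 2: derive flow(h,g) via R1 from flow(h,i), red(i,g)
round 3: derive flow(d,j) via R1 from flow(d,d), red(d,j)
round 3: derive flow(g,j) via R1 from flow(g,d), red(d,j)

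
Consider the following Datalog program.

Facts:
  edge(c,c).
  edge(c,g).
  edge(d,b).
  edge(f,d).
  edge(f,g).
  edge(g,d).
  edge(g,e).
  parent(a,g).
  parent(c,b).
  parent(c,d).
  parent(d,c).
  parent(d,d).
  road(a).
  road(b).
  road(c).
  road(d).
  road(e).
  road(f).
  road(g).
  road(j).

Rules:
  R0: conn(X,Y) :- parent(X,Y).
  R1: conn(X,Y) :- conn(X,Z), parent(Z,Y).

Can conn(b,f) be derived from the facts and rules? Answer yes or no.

round 1: derive conn(a,g) via R0 from parent(a,g)
round 1: derive conn(c,b) via R0 from parent(c,b)
round 1: derive conn(c,d) via R0 from parent(c,d)
round 1: derive conn(d,c) via R0 from parent(d,c)
round 1: derive conn(d,d) via R0 from parent(d,d)
round 2: derive conn(c,c) via R1 from conn(c,d), parent(d,c)
round 2: derive conn(d,b) via R1 from conn(d,c), parent(c,b)

no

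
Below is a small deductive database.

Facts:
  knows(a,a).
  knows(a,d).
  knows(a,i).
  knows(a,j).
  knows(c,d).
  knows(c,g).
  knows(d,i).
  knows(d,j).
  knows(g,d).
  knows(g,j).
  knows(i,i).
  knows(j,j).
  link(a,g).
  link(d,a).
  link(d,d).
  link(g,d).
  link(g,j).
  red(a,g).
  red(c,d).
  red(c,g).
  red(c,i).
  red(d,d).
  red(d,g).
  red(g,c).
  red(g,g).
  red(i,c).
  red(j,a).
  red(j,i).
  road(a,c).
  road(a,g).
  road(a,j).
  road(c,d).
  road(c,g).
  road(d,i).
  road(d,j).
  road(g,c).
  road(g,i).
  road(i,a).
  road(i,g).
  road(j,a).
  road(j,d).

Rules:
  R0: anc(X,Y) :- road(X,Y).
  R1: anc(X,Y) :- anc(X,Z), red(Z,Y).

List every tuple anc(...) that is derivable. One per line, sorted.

round 1: derive anc(a,c) via R0 from road(a,c)
round 1: derive anc(a,g) via R0 from road(a,g)
round 1: derive anc(a,j) via R0 from road(a,j)
round 1: derive anc(c,d) via R0 from road(c,d)
round 1: derive anc(c,g) via R0 from road(c,g)
round 1: derive anc(d,i) via R0 from road(d,i)
round 1: derive anc(d,j) via R0 from road(d,j)
round 1: derive anc(g,c) via R0 from road(g,c)
round 1: derive anc(g,i) via R0 from road(g,i)
round 1: derive anc(i,a) via R0 from road(i,a)
round 1: derive anc(i,g) via R0 from road(i,g)
round 1: derive anc(j,a) via R0 from road(j,a)
round 1: derive anc(j,d) via R0 from road(j,d)
round 2: derive anc(a,a) via R1 from anc(a,j), red(j,a)
round 2: derive anc(a,d) via R1 from anc(a,c), red(c,d)
round 2: derive anc(a,i) via R1 from anc(a,c), red(c,i)
round 2: derive anc(c,c) via R1 from anc(c,g), red(g,c)
round 2: derive anc(d,a) via R1 from anc(d,j), red(j,a)
round 2: derive anc(d,c) via R1 from anc(d,i), red(i,c)
round 2: derive anc(g,d) via R1 from anc(g,c), red(c,d)
round 2: derive anc(g,g) via R1 from anc(g,c), red(c,g)
round 2: derive anc(i,c) via R1 from anc(i,g), red(g,c)
round 2: derive anc(j,g) via R1 from anc(j,a), red(a,g)
round 3: derive anc(c,i) via R1 from anc(c,c), red(c,i)
round 3: derive anc(d,d) via R1 from anc(d,c), red(c,d)
round 3: derive anc(d,g) via R1 from anc(d,a), red(a,g)
round 3: derive anc(i,d) via R1 from anc(i,c), red(c,d)
round 3: derive anc(i,i) via R1 from anc(i,c), red(c,i)
round 3: derive anc(j,c) via R1 from anc(j,g), red(g,c)
round 4: derive anc(j,i) via R1 from anc(j,c), red(c,i)

anc(a,a)
anc(a,c)
anc(a,d)
anc(a,g)
anc(a,i)
anc(a,j)
anc(c,c)
anc(c,d)
anc(c,g)
anc(c,i)
anc(d,a)
anc(d,c)
anc(d,d)
anc(d,g)
anc(d,i)
anc(d,j)
anc(g,c)
anc(g,d)
anc(g,g)
anc(g,i)
anc(i,a)
anc(i,c)
anc(i,d)
anc(i,g)
anc(i,i)
anc(j,a)
anc(j,c)
anc(j,d)
anc(j,g)
anc(j,i)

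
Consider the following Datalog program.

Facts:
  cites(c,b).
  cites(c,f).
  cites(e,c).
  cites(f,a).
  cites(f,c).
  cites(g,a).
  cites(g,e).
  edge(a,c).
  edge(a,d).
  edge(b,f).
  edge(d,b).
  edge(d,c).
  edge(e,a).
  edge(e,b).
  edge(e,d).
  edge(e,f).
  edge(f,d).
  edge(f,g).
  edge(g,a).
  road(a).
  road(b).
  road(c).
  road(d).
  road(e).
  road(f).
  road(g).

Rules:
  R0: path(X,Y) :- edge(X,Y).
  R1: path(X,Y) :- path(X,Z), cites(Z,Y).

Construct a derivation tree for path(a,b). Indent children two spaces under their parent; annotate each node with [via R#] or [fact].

round 1: derive path(a,c) via R0 from edge(a,c)
round 1: derive path(a,d) via R0 from edge(a,d)
round 1: derive path(b,f) via R0 from edge(b,f)
round 1: derive path(d,b) via R0 from edge(d,b)
round 1: derive path(d,c) via R0 from edge(d,c)
round 1: derive path(e,a) via R0 from edge(e,a)
round 1: derive path(e,b) via R0 from edge(e,b)
round 1: derive path(e,d) via R0 from edge(e,d)
round 1: derive path(e,f) via R0 from edge(e,f)
round 1: derive path(f,d) via R0 from edge(f,d)
round 1: derive path(f,g) via R0 from edge(f,g)
round 1: derive path(g,a) via R0 from edge(g,a)
round 2: derive path(a,b) via R1 from path(a,c), cites(c,b)
round 2: derive path(a,f) via R1 from path(a,c), cites(c,f)
round 2: derive path(b,a) via R1 from path(b,f), cites(f,a)
round 2: derive path(b,c) via R1 from path(b,f), cites(f,c)
round 2: derive path(d,f) via R1 from path(d,c), cites(c,f)
round 2: derive path(e,c) via R1 from path(e,f), cites(f,c)
round 2: derive path(f,a) via R1 from path(f,g), cites(g,a)
round 2: derive path(f,e) via R1 from path(f,g), cites(g,e)
round 3: derive path(a,a) via R1 from path(a,f), cites(f,a)
round 3: derive path(b,b) via R1 from path(b,c), cites(c,b)
round 3: derive path(d,a) via R1 from path(d,f), cites(f,a)
round 3: derive path(f,c) via R1 from path(f,e), cites(e,c)
round 4: derive path(f,b) via R1 from path(f,c), cites(c,b)
round 4: derive path(f,f) via R1 from path(f,c), cites(c,f)

path(a,b)  [via R1]
  path(a,c)  [via R0]
    edge(a,c)  [fact]
  cites(c,b)  [fact]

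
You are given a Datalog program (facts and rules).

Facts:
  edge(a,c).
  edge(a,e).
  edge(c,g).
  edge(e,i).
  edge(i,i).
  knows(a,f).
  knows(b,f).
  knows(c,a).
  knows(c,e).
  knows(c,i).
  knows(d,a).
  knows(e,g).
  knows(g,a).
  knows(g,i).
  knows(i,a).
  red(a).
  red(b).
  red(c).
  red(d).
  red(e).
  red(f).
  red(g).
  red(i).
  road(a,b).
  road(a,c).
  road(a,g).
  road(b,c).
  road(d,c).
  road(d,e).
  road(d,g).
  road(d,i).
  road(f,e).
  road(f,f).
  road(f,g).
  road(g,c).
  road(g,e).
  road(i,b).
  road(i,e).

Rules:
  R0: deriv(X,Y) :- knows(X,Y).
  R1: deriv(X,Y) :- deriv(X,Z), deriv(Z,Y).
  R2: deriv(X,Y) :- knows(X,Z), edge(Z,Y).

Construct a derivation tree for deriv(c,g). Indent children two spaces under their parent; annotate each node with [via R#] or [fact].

deriv(c,g)  [via R1]
  deriv(c,e)  [via R0]
    knows(c,e)  [fact]
  deriv(e,g)  [via R0]
    knows(e,g)  [fact]

round 1: derive deriv(a,f) via R0 from knows(a,f)
round 1: derive deriv(b,f) via R0 from knows(b,f)
round 1: derive deriv(c,a) via R0 from knows(c,a)
round 1: derive deriv(c,e) via R0 from knows(c,e)
round 1: derive deriv(c,i) via R0 from knows(c,i)
round 1: derive deriv(d,a) via R0 from knows(d,a)
round 1: derive deriv(e,g) via R0 from knows(e,g)
round 1: derive deriv(g,a) via R0 from knows(g,a)
round 1: derive deriv(g,i) via R0 from knows(g,i)
round 1: derive deriv(i,a) via R0 from knows(i,a)
round 1: derive deriv(c,c) via R2 from knows(c,a), edge(a,c)
round 1: derive deriv(d,c) via R2 from knows(d,a), edge(a,c)
round 1: derive deriv(d,e) via R2 from knows(d,a), edge(a,e)
round 1: derive deriv(g,c) via R2 from knows(g,a), edge(a,c)
round 1: derive deriv(g,e) via R2 from knows(g,a), edge(a,e)
round 1: derive deriv(i,c) via R2 from knows(i,a), edge(a,c)
round 1: derive deriv(i,e) via R2 from knows(i,a), edge(a,e)
round 2: derive deriv(c,f) via R1 from deriv(c,a), deriv(a,f)
round 2: derive deriv(c,g) via R1 from deriv(c,e), deriv(e,g)
round 2: derive deriv(d,f) via R1 from deriv(d,a), deriv(a,f)
round 2: derive deriv(d,g) via R1 from deriv(d,e), deriv(e,g)
round 2: derive deriv(d,i) via R1 from deriv(d,c), deriv(c,i)
round 2: derive deriv(e,a) via R1 from deriv(e,g), deriv(g,a)
round 2: derive deriv(e,c) via R1 from deriv(e,g), deriv(g,c)
round 2: derive deriv(e,e) via R1 from deriv(e,g), deriv(g,e)
round 2: derive deriv(e,i) via R1 from deriv(e,g), deriv(g,i)
round 2: derive deriv(g,f) via R1 from deriv(g,a), deriv(a,f)
round 2: derive deriv(g,g) via R1 from deriv(g,e), deriv(e,g)
round 2: derive deriv(i,f) via R1 from deriv(i,a), deriv(a,f)
round 2: derive deriv(i,g) via R1 from deriv(i,e), deriv(e,g)
round 2: derive deriv(i,i) via R1 from deriv(i,c), deriv(c,i)
round 3: derive deriv(e,f) via R1 from deriv(e,a), deriv(a,f)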